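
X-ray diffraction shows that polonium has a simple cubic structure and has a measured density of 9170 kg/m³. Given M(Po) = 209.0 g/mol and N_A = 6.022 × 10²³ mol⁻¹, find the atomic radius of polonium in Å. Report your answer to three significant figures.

For a simple cubic cell (Z = 1), a³ = Z·M/(N_A·ρ) = 1 × 209.0 / (6.022 × 10²³ × 9.170) = 3.785 × 10^-23 cm³, so a = 3.357 × 10^-8 cm = 3.357 Å.
Atoms touch along the cell edge, so a = 2r, so r = 0.5000 × a = 1.68 Å.

1.68 Å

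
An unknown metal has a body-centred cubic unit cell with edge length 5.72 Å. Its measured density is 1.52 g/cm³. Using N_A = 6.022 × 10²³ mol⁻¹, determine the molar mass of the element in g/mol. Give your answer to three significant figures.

A BCC cell has Z = 2 atoms; a = 5.720 × 10^-8 cm.
M = ρ·N_A·a³/Z = 1.52 × 6.022 × 10²³ × 1.871 × 10^-22 / 2 = 85.7 g/mol.

85.7 g/mol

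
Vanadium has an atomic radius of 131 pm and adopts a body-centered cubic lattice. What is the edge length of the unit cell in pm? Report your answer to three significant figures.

303 pm

In a BCC lattice, atoms touch along the body diagonal, so √3·a = 4r.
a = 4r/√3 = 4 × 131 / 1.7321 = 303 pm.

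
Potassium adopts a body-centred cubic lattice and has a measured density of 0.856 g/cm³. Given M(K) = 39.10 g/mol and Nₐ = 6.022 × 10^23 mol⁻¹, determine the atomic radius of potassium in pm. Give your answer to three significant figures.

For a BCC cell (Z = 2), a³ = Z·M/(N_A·ρ) = 2 × 39.10 / (6.022 × 10²³ × 0.8560) = 1.517 × 10^-22 cm³, so a = 5.333 × 10^-8 cm = 533.3 pm.
Atoms touch along the body diagonal, so √3·a = 4r, so r = 0.4330 × a = 231 pm.

231 pm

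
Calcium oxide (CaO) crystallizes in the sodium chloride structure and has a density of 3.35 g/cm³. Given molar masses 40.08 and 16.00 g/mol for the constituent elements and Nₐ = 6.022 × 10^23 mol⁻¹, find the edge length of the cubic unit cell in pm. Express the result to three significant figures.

M(CaO) = 56.08 g/mol; Z = 4 formula units per cell.
a³ = Z·M/(N_A·ρ) = 4 × 56.08 / (6.022 × 10²³ × 3.35) = 1.112 × 10^-22 cm³, so a = 4.809 × 10^-8 cm = 481 pm.

481 pm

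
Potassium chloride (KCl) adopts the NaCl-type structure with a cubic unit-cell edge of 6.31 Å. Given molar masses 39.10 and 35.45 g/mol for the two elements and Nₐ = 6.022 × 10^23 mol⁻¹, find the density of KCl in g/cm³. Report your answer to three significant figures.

1.97 g/cm³

The NaCl-type structure contains Z = 4 formula units per cell; M(KCl) = 39.10 + 35.45 = 74.55 g/mol.
a³ = (6.310 × 10^-8 cm)³ = 2.512 × 10^-22 cm³.
ρ = 4 × 74.55 / (6.022 × 10²³ × 2.512 × 10^-22) = 1.971 g/cm³.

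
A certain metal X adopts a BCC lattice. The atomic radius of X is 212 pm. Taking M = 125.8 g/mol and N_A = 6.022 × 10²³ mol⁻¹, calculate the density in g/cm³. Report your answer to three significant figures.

In a BCC lattice, atoms touch along the body diagonal, so √3·a = 4r, giving a = 489.6 pm = 4.896 × 10^-8 cm.
With Z = 2, ρ = Z·M/(N_A·a³) = 2 × 125.8 / (6.022 × 10²³ × 1.174 × 10^-22) = 3.560 g/cm³.

3.56 g/cm³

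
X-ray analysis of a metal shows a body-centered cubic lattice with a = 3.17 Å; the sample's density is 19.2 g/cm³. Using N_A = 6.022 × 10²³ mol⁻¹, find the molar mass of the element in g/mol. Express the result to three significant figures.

184 g/mol

A BCC cell has Z = 2 atoms; a = 3.170 × 10^-8 cm.
M = ρ·N_A·a³/Z = 19.2 × 6.022 × 10²³ × 3.186 × 10^-23 / 2 = 184 g/mol.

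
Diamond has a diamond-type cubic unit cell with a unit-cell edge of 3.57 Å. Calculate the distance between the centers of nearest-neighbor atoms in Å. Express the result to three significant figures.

In a diamond cubic structure, nearest neighbors lie along the body diagonal with √3·a = 8r; the nearest-neighbor distance equals 2r = 0.4330·a.
d = 0.4330 × 3.57 = 1.55 Å.

1.55 Å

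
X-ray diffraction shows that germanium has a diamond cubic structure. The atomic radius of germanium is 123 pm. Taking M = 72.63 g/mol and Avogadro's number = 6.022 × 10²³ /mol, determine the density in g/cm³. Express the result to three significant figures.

5.26 g/cm³

In a diamond cubic lattice, nearest neighbors lie along the body diagonal with √3·a = 8r, giving a = 568.1 pm = 5.681 × 10^-8 cm.
With Z = 8, ρ = Z·M/(N_A·a³) = 8 × 72.63 / (6.022 × 10²³ × 1.834 × 10^-22) = 5.262 g/cm³.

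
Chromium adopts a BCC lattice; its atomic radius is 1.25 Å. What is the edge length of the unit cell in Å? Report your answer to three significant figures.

In a BCC lattice, atoms touch along the body diagonal, so √3·a = 4r.
a = 4r/√3 = 4 × 1.25 / 1.7321 = 2.89 Å.

2.89 Å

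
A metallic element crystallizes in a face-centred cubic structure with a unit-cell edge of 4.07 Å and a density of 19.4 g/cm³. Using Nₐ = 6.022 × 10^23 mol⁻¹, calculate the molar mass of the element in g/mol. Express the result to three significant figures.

An FCC cell has Z = 4 atoms; a = 4.070 × 10^-8 cm.
M = ρ·N_A·a³/Z = 19.4 × 6.022 × 10²³ × 6.742 × 10^-23 / 4 = 197 g/mol.

197 g/mol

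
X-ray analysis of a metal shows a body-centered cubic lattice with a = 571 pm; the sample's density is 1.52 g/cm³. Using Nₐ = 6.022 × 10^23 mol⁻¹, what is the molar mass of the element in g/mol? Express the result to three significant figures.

A BCC cell has Z = 2 atoms; a = 5.710 × 10^-8 cm.
M = ρ·N_A·a³/Z = 1.52 × 6.022 × 10²³ × 1.862 × 10^-22 / 2 = 85.2 g/mol.

85.2 g/mol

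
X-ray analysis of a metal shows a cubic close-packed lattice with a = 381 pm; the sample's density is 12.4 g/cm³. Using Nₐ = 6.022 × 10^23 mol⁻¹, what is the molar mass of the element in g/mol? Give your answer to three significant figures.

103 g/mol

An FCC cell has Z = 4 atoms; a = 3.810 × 10^-8 cm.
M = ρ·N_A·a³/Z = 12.4 × 6.022 × 10²³ × 5.531 × 10^-23 / 4 = 103 g/mol.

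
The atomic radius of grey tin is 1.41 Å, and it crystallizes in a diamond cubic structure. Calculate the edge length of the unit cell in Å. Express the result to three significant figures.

6.51 Å

In a diamond cubic lattice, nearest neighbors lie along the body diagonal with √3·a = 8r.
a = 8r/√3 = 8 × 1.41 / 1.7321 = 6.51 Å.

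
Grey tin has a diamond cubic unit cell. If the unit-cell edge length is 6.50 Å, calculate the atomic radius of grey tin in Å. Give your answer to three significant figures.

1.41 Å

In a diamond cubic lattice, nearest neighbors lie along the body diagonal with √3·a = 8r.
r = √3·a/8 = 1.7321 × 6.50 / 8 = 1.41 Å.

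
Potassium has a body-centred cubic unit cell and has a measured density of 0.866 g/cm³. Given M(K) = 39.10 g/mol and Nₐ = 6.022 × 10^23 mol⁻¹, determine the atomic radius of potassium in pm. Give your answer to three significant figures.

230 pm

For a BCC cell (Z = 2), a³ = Z·M/(N_A·ρ) = 2 × 39.10 / (6.022 × 10²³ × 0.8660) = 1.500 × 10^-22 cm³, so a = 5.313 × 10^-8 cm = 531.3 pm.
Atoms touch along the body diagonal, so √3·a = 4r, so r = 0.4330 × a = 230 pm.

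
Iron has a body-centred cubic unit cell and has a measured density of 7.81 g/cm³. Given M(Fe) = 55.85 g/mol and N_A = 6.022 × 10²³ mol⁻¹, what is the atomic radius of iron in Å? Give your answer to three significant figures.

For a BCC cell (Z = 2), a³ = Z·M/(N_A·ρ) = 2 × 55.85 / (6.022 × 10²³ × 7.810) = 2.375 × 10^-23 cm³, so a = 2.874 × 10^-8 cm = 2.874 Å.
Atoms touch along the body diagonal, so √3·a = 4r, so r = 0.4330 × a = 1.24 Å.

1.24 Å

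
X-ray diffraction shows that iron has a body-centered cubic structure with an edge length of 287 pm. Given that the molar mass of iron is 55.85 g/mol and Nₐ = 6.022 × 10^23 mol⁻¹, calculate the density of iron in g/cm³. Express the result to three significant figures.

A BCC unit cell contains Z = 2 atoms.
Cell volume: a³ = (287 pm)³ = (2.870 × 10^-8 cm)³ = 2.364 × 10^-23 cm³.
ρ = Z·M/(N_A·a³) = 2 × 55.85 / (6.022 × 10²³ × 2.364 × 10^-23) = 7.846 g/cm³.

7.85 g/cm³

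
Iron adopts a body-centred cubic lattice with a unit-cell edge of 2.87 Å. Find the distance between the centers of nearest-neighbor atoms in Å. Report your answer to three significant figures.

In a BCC structure, atoms touch along the body diagonal, so √3·a = 4r; the nearest-neighbor distance equals 2r = 0.8660·a.
d = 0.8660 × 2.87 = 2.49 Å.

2.49 Å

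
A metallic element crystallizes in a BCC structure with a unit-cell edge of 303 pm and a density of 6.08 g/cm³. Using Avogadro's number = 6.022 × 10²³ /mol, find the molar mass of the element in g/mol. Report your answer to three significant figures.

A BCC cell has Z = 2 atoms; a = 3.030 × 10^-8 cm.
M = ρ·N_A·a³/Z = 6.08 × 6.022 × 10²³ × 2.782 × 10^-23 / 2 = 50.9 g/mol.

50.9 g/mol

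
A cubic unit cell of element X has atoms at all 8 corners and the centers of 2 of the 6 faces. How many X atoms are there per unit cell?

Corner atoms are shared by 8 cells (1/8 each), face atoms by 2 (1/2 each).
Net atoms = 8 × 1/8 + 2 × 1/2 = 1 + 1 = 2.

2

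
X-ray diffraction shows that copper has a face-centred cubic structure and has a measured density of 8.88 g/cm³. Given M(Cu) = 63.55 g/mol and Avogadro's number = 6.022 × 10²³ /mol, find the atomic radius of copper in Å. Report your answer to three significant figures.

For an FCC cell (Z = 4), a³ = Z·M/(N_A·ρ) = 4 × 63.55 / (6.022 × 10²³ × 8.880) = 4.754 × 10^-23 cm³, so a = 3.622 × 10^-8 cm = 3.622 Å.
Atoms touch along the face diagonal, so √2·a = 4r, so r = 0.3536 × a = 1.28 Å.

1.28 Å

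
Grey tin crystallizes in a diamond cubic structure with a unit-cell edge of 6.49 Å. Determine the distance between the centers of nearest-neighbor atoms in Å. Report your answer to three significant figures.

In a diamond cubic structure, nearest neighbors lie along the body diagonal with √3·a = 8r; the nearest-neighbor distance equals 2r = 0.4330·a.
d = 0.4330 × 6.49 = 2.81 Å.

2.81 Å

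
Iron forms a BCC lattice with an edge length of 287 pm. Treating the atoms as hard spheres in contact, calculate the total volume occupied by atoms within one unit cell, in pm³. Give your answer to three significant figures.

1.61 × 10^7 pm³

In a BCC lattice atoms touch along the body diagonal, so √3·a = 4r, so r = 0.4330a = 124.3 pm.
V_atoms = Z × (4/3)πr³ = 2 × (4/3)π × (124.3)³ = 1.61 × 10^7 pm³.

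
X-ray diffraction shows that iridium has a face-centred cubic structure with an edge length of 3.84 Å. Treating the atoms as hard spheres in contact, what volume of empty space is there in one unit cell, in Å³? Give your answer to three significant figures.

In an FCC lattice atoms touch along the face diagonal, so √2·a = 4r, so r = 0.3536a = 1.358 Å.
V_cell = a³ = 56.62 Å³; V_atoms = 4 × (4/3)πr³ = 41.93 Å³.
Empty space = 56.62 − 41.93 = 14.7 Å³.

14.7 Å³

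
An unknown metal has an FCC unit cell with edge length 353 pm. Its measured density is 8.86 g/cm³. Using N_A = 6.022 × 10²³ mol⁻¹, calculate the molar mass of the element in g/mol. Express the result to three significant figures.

An FCC cell has Z = 4 atoms; a = 3.530 × 10^-8 cm.
M = ρ·N_A·a³/Z = 8.86 × 6.022 × 10²³ × 4.399 × 10^-23 / 4 = 58.7 g/mol.

58.7 g/mol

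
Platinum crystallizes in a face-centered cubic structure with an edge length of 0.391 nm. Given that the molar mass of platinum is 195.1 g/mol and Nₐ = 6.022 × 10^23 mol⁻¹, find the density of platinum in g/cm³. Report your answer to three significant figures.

An FCC unit cell contains Z = 4 atoms.
Cell volume: a³ = (0.391 nm)³ = (3.910 × 10^-8 cm)³ = 5.978 × 10^-23 cm³.
ρ = Z·M/(N_A·a³) = 4 × 195.1 / (6.022 × 10²³ × 5.978 × 10^-23) = 21.68 g/cm³.

21.7 g/cm³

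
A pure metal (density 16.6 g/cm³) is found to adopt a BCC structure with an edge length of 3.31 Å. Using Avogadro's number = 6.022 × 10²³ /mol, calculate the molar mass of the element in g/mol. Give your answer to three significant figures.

A BCC cell has Z = 2 atoms; a = 3.310 × 10^-8 cm.
M = ρ·N_A·a³/Z = 16.6 × 6.022 × 10²³ × 3.626 × 10^-23 / 2 = 181 g/mol.

181 g/mol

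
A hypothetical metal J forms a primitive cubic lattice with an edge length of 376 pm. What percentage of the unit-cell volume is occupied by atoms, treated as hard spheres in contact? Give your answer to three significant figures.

52.4%

In a simple cubic lattice atoms touch along the cell edge, so a = 2r, so r = 0.5000a = 188.0 pm.
Packing fraction = Z·(4/3)πr³ / a³ = 1 × (4/3)π × (188.0)³ / (376)³ = 0.5236 = 52.4%.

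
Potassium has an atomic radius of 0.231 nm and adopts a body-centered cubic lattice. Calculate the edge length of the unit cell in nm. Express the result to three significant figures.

0.533 nm

In a BCC lattice, atoms touch along the body diagonal, so √3·a = 4r.
a = 4r/√3 = 4 × 0.231 / 1.7321 = 0.533 nm.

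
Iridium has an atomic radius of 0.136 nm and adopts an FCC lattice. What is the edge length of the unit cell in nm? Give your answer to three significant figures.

0.385 nm

In an FCC lattice, atoms touch along the face diagonal, so √2·a = 4r.
a = 4r/√2 = 4 × 0.136 / 1.4142 = 0.385 nm.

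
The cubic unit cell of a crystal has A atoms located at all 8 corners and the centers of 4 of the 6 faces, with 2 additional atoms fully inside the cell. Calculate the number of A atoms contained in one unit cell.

5

Corner atoms are shared by 8 cells (1/8 each), face atoms by 2 (1/2 each), interior atoms are unshared.
Net atoms = 8 × 1/8 + 4 × 1/2 + 2 = 1 + 2 + 2 = 5.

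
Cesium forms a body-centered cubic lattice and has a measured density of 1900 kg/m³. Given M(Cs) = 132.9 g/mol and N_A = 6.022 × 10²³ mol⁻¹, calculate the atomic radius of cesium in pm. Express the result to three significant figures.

For a BCC cell (Z = 2), a³ = Z·M/(N_A·ρ) = 2 × 132.9 / (6.022 × 10²³ × 1.900) = 2.323 × 10^-22 cm³, so a = 6.147 × 10^-8 cm = 614.7 pm.
Atoms touch along the body diagonal, so √3·a = 4r, so r = 0.4330 × a = 266 pm.

266 pm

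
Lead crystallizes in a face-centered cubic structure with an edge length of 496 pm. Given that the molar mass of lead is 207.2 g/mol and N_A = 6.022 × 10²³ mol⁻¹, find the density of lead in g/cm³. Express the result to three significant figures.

An FCC unit cell contains Z = 4 atoms.
Cell volume: a³ = (496 pm)³ = (4.960 × 10^-8 cm)³ = 1.220 × 10^-22 cm³.
ρ = Z·M/(N_A·a³) = 4 × 207.2 / (6.022 × 10²³ × 1.220 × 10^-22) = 11.28 g/cm³.

11.3 g/cm³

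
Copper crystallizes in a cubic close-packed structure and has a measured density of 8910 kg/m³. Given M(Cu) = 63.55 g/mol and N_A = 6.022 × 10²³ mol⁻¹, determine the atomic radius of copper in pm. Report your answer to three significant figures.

For an FCC cell (Z = 4), a³ = Z·M/(N_A·ρ) = 4 × 63.55 / (6.022 × 10²³ × 8.910) = 4.738 × 10^-23 cm³, so a = 3.618 × 10^-8 cm = 361.8 pm.
Atoms touch along the face diagonal, so √2·a = 4r, so r = 0.3536 × a = 128 pm.

128 pm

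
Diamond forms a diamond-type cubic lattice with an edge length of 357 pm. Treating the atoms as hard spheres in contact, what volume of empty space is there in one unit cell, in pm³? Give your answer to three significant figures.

In a diamond cubic lattice nearest neighbors lie along the body diagonal with √3·a = 8r, so r = 0.2165a = 77.29 pm.
V_cell = a³ = 4.550 × 10^7 pm³; V_atoms = 8 × (4/3)πr³ = 1.547 × 10^7 pm³.
Empty space = 4.550 × 10^7 − 1.547 × 10^7 = 3.00 × 10^7 pm³.

3.00 × 10^7 pm³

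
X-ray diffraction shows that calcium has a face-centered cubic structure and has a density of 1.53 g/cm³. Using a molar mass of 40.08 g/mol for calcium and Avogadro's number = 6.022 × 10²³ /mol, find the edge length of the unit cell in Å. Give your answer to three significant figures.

With Z = 4 atoms per FCC cell, a³ = Z·M/(N_A·ρ) = 4 × 40.08 / (6.022 × 10²³ × 1.530 g/cm³) = 1.740 × 10^-22 cm³.
a = (1.740 × 10^-22)^(1/3) = 5.583 × 10^-8 cm = 5.58 Å.

5.58 Å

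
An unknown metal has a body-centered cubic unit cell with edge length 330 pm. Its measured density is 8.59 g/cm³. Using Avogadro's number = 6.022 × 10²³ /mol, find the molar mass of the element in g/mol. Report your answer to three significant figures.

A BCC cell has Z = 2 atoms; a = 3.300 × 10^-8 cm.
M = ρ·N_A·a³/Z = 8.59 × 6.022 × 10²³ × 3.594 × 10^-23 / 2 = 92.9 g/mol.

92.9 g/mol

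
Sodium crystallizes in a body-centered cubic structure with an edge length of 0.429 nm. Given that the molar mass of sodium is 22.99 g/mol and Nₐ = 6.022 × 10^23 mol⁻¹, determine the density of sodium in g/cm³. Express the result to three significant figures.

A BCC unit cell contains Z = 2 atoms.
Cell volume: a³ = (0.429 nm)³ = (4.290 × 10^-8 cm)³ = 7.895 × 10^-23 cm³.
ρ = Z·M/(N_A·a³) = 2 × 22.99 / (6.022 × 10²³ × 7.895 × 10^-23) = 0.9671 g/cm³.

0.967 g/cm³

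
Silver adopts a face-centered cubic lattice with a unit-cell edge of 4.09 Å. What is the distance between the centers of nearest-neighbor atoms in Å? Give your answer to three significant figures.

In an FCC structure, atoms touch along the face diagonal, so √2·a = 4r; the nearest-neighbor distance equals 2r = 0.7071·a.
d = 0.7071 × 4.09 = 2.89 Å.

2.89 Å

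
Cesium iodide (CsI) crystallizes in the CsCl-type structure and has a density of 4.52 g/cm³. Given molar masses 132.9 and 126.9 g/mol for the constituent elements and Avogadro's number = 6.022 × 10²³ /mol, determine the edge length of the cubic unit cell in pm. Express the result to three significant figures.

457 pm

M(CsI) = 259.8 g/mol; Z = 1 formula unit per cell.
a³ = Z·M/(N_A·ρ) = 1 × 259.8 / (6.022 × 10²³ × 4.52) = 9.545 × 10^-23 cm³, so a = 4.570 × 10^-8 cm = 457 pm.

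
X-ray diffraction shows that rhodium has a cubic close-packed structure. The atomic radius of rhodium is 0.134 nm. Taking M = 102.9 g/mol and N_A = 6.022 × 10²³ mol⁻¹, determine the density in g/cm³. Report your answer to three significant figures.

12.6 g/cm³

In an FCC lattice, atoms touch along the face diagonal, so √2·a = 4r, giving a = 0.3790 nm = 3.790 × 10^-8 cm.
With Z = 4, ρ = Z·M/(N_A·a³) = 4 × 102.9 / (6.022 × 10²³ × 5.444 × 10^-23) = 12.55 g/cm³.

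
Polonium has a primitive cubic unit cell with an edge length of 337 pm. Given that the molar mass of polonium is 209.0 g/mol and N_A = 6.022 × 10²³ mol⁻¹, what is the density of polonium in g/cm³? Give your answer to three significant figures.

A simple cubic unit cell contains Z = 1 atom.
Cell volume: a³ = (337 pm)³ = (3.370 × 10^-8 cm)³ = 3.827 × 10^-23 cm³.
ρ = Z·M/(N_A·a³) = 1 × 209.0 / (6.022 × 10²³ × 3.827 × 10^-23) = 9.068 g/cm³.

9.07 g/cm³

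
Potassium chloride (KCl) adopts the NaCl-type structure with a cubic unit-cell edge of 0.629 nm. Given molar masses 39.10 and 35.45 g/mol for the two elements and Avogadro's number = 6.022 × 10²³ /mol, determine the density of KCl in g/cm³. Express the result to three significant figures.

1.99 g/cm³

The NaCl-type structure contains Z = 4 formula units per cell; M(KCl) = 39.10 + 35.45 = 74.55 g/mol.
a³ = (6.290 × 10^-8 cm)³ = 2.489 × 10^-22 cm³.
ρ = 4 × 74.55 / (6.022 × 10²³ × 2.489 × 10^-22) = 1.990 g/cm³.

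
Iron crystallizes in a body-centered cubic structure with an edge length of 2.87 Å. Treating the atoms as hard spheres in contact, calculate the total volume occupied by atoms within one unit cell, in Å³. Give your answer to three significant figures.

In a BCC lattice atoms touch along the body diagonal, so √3·a = 4r, so r = 0.4330a = 1.243 Å.
V_atoms = Z × (4/3)πr³ = 2 × (4/3)π × (1.243)³ = 16.1 Å³.

16.1 Å³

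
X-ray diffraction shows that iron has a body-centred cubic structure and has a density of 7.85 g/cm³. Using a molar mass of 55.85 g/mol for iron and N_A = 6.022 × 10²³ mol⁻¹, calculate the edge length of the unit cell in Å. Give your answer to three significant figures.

2.87 Å

With Z = 2 atoms per BCC cell, a³ = Z·M/(N_A·ρ) = 2 × 55.85 / (6.022 × 10²³ × 7.850 g/cm³) = 2.363 × 10^-23 cm³.
a = (2.363 × 10^-23)^(1/3) = 2.870 × 10^-8 cm = 2.87 Å.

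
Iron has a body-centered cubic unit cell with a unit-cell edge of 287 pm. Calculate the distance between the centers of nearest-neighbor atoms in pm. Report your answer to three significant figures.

In a BCC structure, atoms touch along the body diagonal, so √3·a = 4r; the nearest-neighbor distance equals 2r = 0.8660·a.
d = 0.8660 × 287 = 249 pm.

249 pm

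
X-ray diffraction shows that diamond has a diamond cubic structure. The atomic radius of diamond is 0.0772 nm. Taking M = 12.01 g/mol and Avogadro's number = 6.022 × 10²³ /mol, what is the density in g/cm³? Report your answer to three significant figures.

3.52 g/cm³

In a diamond cubic lattice, nearest neighbors lie along the body diagonal with √3·a = 8r, giving a = 0.3566 nm = 3.566 × 10^-8 cm.
With Z = 8, ρ = Z·M/(N_A·a³) = 8 × 12.01 / (6.022 × 10²³ × 4.534 × 10^-23) = 3.519 g/cm³.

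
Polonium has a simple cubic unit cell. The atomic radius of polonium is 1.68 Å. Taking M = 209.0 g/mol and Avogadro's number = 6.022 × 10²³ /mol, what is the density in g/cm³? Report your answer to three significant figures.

In a simple cubic lattice, atoms touch along the cell edge, so a = 2r, giving a = 3.360 Å = 3.360 × 10^-8 cm.
With Z = 1, ρ = Z·M/(N_A·a³) = 1 × 209.0 / (6.022 × 10²³ × 3.793 × 10^-23) = 9.149 g/cm³.

9.15 g/cm³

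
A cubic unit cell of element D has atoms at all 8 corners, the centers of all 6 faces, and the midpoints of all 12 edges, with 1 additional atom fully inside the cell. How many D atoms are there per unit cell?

Corner atoms are shared by 8 cells (1/8 each), face atoms by 2 (1/2 each), edge atoms by 4 (1/4 each), interior atoms are unshared.
Net atoms = 8 × 1/8 + 6 × 1/2 + 12 × 1/4 + 1 = 1 + 3 + 3 + 1 = 8.

8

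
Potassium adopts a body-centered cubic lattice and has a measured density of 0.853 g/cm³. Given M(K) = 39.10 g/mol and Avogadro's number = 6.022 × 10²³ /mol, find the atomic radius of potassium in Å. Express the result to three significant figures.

2.31 Å

For a BCC cell (Z = 2), a³ = Z·M/(N_A·ρ) = 2 × 39.10 / (6.022 × 10²³ × 0.8530) = 1.522 × 10^-22 cm³, so a = 5.340 × 10^-8 cm = 5.340 Å.
Atoms touch along the body diagonal, so √3·a = 4r, so r = 0.4330 × a = 2.31 Å.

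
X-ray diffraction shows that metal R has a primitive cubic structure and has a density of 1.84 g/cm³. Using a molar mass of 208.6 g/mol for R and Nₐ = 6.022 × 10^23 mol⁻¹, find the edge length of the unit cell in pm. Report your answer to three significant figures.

With Z = 1 atom per simple cubic cell, a³ = Z·M/(N_A·ρ) = 1 × 208.6 / (6.022 × 10²³ × 1.840 g/cm³) = 1.883 × 10^-22 cm³.
a = (1.883 × 10^-22)^(1/3) = 5.731 × 10^-8 cm = 573 pm.

573 pm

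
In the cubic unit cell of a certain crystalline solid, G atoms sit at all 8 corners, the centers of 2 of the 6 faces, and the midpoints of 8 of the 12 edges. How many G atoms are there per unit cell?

4

Corner atoms are shared by 8 cells (1/8 each), face atoms by 2 (1/2 each), edge atoms by 4 (1/4 each).
Net atoms = 8 × 1/8 + 2 × 1/2 + 8 × 1/4 = 1 + 1 + 2 = 4.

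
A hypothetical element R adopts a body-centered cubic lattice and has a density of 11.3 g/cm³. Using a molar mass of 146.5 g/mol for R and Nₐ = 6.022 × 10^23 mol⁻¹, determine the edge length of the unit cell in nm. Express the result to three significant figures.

0.350 nm

With Z = 2 atoms per BCC cell, a³ = Z·M/(N_A·ρ) = 2 × 146.5 / (6.022 × 10²³ × 11.30 g/cm³) = 4.306 × 10^-23 cm³.
a = (4.306 × 10^-23)^(1/3) = 3.505 × 10^-8 cm = 0.350 nm.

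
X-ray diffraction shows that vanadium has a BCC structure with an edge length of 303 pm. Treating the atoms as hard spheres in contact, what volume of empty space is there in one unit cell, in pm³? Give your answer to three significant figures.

8.90 × 10^6 pm³

In a BCC lattice atoms touch along the body diagonal, so √3·a = 4r, so r = 0.4330a = 131.2 pm.
V_cell = a³ = 2.782 × 10^7 pm³; V_atoms = 2 × (4/3)πr³ = 1.892 × 10^7 pm³.
Empty space = 2.782 × 10^7 − 1.892 × 10^7 = 8.90 × 10^6 pm³.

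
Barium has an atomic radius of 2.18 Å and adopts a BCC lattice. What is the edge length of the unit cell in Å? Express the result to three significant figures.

In a BCC lattice, atoms touch along the body diagonal, so √3·a = 4r.
a = 4r/√3 = 4 × 2.18 / 1.7321 = 5.03 Å.

5.03 Å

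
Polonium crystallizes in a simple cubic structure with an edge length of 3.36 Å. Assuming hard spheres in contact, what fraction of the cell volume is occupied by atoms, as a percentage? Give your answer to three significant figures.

52.4%

In a simple cubic lattice atoms touch along the cell edge, so a = 2r, so r = 0.5000a = 1.680 Å.
Packing fraction = Z·(4/3)πr³ / a³ = 1 × (4/3)π × (1.680)³ / (3.36)³ = 0.5236 = 52.4%.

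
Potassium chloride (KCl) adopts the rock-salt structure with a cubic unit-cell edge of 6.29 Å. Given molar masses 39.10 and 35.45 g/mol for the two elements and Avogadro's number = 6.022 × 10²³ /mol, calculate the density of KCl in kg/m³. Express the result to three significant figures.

1990 kg/m³

The rock-salt structure contains Z = 4 formula units per cell; M(KCl) = 39.10 + 35.45 = 74.55 g/mol.
a³ = (6.290 × 10^-8 cm)³ = 2.489 × 10^-22 cm³.
ρ = 4 × 74.55 / (6.022 × 10²³ × 2.489 × 10^-22) = 1.990 g/cm³ = 1990 kg/m³.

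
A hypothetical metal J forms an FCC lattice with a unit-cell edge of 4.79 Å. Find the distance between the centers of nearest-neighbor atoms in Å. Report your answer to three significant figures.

3.39 Å

In an FCC structure, atoms touch along the face diagonal, so √2·a = 4r; the nearest-neighbor distance equals 2r = 0.7071·a.
d = 0.7071 × 4.79 = 3.39 Å.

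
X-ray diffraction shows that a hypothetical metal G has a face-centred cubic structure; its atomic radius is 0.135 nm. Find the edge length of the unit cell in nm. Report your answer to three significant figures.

0.382 nm

In an FCC lattice, atoms touch along the face diagonal, so √2·a = 4r.
a = 4r/√2 = 4 × 0.135 / 1.4142 = 0.382 nm.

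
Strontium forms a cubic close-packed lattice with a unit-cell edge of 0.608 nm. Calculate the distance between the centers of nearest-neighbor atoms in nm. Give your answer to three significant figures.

In an FCC structure, atoms touch along the face diagonal, so √2·a = 4r; the nearest-neighbor distance equals 2r = 0.7071·a.
d = 0.7071 × 0.608 = 0.430 nm.

0.430 nm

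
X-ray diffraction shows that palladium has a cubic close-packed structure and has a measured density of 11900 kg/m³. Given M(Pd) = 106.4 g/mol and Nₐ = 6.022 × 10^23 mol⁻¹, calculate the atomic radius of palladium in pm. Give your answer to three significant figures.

For an FCC cell (Z = 4), a³ = Z·M/(N_A·ρ) = 4 × 106.4 / (6.022 × 10²³ × 11.90) = 5.939 × 10^-23 cm³, so a = 3.902 × 10^-8 cm = 390.2 pm.
Atoms touch along the face diagonal, so √2·a = 4r, so r = 0.3536 × a = 138 pm.

138 pm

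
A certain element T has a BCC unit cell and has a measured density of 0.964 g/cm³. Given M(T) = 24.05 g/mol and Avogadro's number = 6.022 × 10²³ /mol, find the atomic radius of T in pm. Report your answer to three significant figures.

189 pm

For a BCC cell (Z = 2), a³ = Z·M/(N_A·ρ) = 2 × 24.05 / (6.022 × 10²³ × 0.9640) = 8.286 × 10^-23 cm³, so a = 4.360 × 10^-8 cm = 436.0 pm.
Atoms touch along the body diagonal, so √3·a = 4r, so r = 0.4330 × a = 189 pm.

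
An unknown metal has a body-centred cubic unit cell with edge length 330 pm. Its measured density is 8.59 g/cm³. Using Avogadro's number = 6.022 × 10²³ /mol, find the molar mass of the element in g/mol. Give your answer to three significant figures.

92.9 g/mol

A BCC cell has Z = 2 atoms; a = 3.300 × 10^-8 cm.
M = ρ·N_A·a³/Z = 8.59 × 6.022 × 10²³ × 3.594 × 10^-23 / 2 = 92.9 g/mol.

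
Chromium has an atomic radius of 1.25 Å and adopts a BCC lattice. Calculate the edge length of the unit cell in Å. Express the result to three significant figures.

In a BCC lattice, atoms touch along the body diagonal, so √3·a = 4r.
a = 4r/√3 = 4 × 1.25 / 1.7321 = 2.89 Å.

2.89 Å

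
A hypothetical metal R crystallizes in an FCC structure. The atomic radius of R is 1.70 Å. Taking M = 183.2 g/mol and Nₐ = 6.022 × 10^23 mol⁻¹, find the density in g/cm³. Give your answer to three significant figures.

10.9 g/cm³

In an FCC lattice, atoms touch along the face diagonal, so √2·a = 4r, giving a = 4.808 Å = 4.808 × 10^-8 cm.
With Z = 4, ρ = Z·M/(N_A·a³) = 4 × 183.2 / (6.022 × 10²³ × 1.112 × 10^-22) = 10.95 g/cm³.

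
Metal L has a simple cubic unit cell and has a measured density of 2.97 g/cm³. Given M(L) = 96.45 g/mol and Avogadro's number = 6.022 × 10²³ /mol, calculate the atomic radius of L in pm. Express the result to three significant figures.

189 pm

For a simple cubic cell (Z = 1), a³ = Z·M/(N_A·ρ) = 1 × 96.45 / (6.022 × 10²³ × 2.970) = 5.393 × 10^-23 cm³, so a = 3.778 × 10^-8 cm = 377.8 pm.
Atoms touch along the cell edge, so a = 2r, so r = 0.5000 × a = 189 pm.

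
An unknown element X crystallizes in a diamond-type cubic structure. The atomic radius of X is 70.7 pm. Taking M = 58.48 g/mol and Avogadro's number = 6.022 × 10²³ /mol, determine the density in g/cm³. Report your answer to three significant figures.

22.3 g/cm³

In a diamond cubic lattice, nearest neighbors lie along the body diagonal with √3·a = 8r, giving a = 326.5 pm = 3.265 × 10^-8 cm.
With Z = 8, ρ = Z·M/(N_A·a³) = 8 × 58.48 / (6.022 × 10²³ × 3.482 × 10^-23) = 22.31 g/cm³.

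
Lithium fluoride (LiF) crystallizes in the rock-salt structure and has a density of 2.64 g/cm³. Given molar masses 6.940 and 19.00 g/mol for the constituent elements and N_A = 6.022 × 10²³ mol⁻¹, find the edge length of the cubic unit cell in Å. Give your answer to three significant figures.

4.03 Å

M(LiF) = 25.94 g/mol; Z = 4 formula units per cell.
a³ = Z·M/(N_A·ρ) = 4 × 25.94 / (6.022 × 10²³ × 2.64) = 6.527 × 10^-23 cm³, so a = 4.026 × 10^-8 cm = 4.03 Å.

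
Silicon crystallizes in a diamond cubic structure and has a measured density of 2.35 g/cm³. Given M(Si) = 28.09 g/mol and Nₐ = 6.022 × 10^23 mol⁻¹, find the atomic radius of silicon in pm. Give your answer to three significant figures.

For a diamond cubic cell (Z = 8), a³ = Z·M/(N_A·ρ) = 8 × 28.09 / (6.022 × 10²³ × 2.350) = 1.588 × 10^-22 cm³, so a = 5.415 × 10^-8 cm = 541.5 pm.
Nearest neighbors lie along the body diagonal with √3·a = 8r, so r = 0.2165 × a = 117 pm.

117 pm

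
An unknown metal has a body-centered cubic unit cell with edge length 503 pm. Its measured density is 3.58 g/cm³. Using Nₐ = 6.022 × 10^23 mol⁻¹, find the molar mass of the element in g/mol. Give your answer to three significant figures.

A BCC cell has Z = 2 atoms; a = 5.030 × 10^-8 cm.
M = ρ·N_A·a³/Z = 3.58 × 6.022 × 10²³ × 1.273 × 10^-22 / 2 = 137 g/mol.

137 g/mol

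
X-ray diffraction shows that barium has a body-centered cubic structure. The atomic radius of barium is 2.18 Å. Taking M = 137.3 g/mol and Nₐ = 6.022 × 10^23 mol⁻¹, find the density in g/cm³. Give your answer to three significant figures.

3.57 g/cm³

In a BCC lattice, atoms touch along the body diagonal, so √3·a = 4r, giving a = 5.034 Å = 5.034 × 10^-8 cm.
With Z = 2, ρ = Z·M/(N_A·a³) = 2 × 137.3 / (6.022 × 10²³ × 1.276 × 10^-22) = 3.573 g/cm³.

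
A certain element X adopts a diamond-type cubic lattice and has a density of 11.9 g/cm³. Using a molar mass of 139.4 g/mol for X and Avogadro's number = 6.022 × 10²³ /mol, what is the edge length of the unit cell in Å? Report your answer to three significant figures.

With Z = 8 atoms per diamond cubic cell, a³ = Z·M/(N_A·ρ) = 8 × 139.4 / (6.022 × 10²³ × 11.90 g/cm³) = 1.556 × 10^-22 cm³.
a = (1.556 × 10^-22)^(1/3) = 5.379 × 10^-8 cm = 5.38 Å.

5.38 Å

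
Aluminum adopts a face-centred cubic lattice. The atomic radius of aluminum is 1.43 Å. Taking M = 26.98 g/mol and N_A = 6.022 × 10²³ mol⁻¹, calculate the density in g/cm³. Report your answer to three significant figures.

In an FCC lattice, atoms touch along the face diagonal, so √2·a = 4r, giving a = 4.045 Å = 4.045 × 10^-8 cm.
With Z = 4, ρ = Z·M/(N_A·a³) = 4 × 26.98 / (6.022 × 10²³ × 6.617 × 10^-23) = 2.708 g/cm³.

2.71 g/cm³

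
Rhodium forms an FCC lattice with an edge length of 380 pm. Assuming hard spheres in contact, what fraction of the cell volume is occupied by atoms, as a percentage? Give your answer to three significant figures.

74.0%

In an FCC lattice atoms touch along the face diagonal, so √2·a = 4r, so r = 0.3536a = 134.4 pm.
Packing fraction = Z·(4/3)πr³ / a³ = 4 × (4/3)π × (134.4)³ / (380)³ = 0.7405 = 74.0%.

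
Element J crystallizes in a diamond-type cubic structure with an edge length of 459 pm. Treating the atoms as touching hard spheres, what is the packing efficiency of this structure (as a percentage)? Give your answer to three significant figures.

34.0%

In a diamond cubic lattice nearest neighbors lie along the body diagonal with √3·a = 8r, so r = 0.2165a = 99.38 pm.
Packing fraction = Z·(4/3)πr³ / a³ = 8 × (4/3)π × (99.38)³ / (459)³ = 0.3401 = 34.0%.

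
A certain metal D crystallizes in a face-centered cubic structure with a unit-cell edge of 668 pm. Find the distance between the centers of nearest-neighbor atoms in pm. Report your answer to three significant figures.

In an FCC structure, atoms touch along the face diagonal, so √2·a = 4r; the nearest-neighbor distance equals 2r = 0.7071·a.
d = 0.7071 × 668 = 472 pm.

472 pm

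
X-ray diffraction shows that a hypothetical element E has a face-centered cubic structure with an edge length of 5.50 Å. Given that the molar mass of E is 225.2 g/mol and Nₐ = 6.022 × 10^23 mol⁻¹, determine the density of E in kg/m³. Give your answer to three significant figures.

An FCC unit cell contains Z = 4 atoms.
Cell volume: a³ = (5.50 Å)³ = (5.500 × 10^-8 cm)³ = 1.664 × 10^-22 cm³.
ρ = Z·M/(N_A·a³) = 4 × 225.2 / (6.022 × 10²³ × 1.664 × 10^-22) = 8.991 g/cm³ = 8990 kg/m³.

8990 kg/m³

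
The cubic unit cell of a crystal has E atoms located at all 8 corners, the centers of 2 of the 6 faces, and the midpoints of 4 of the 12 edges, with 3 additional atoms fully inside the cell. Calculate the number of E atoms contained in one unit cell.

Corner atoms are shared by 8 cells (1/8 each), face atoms by 2 (1/2 each), edge atoms by 4 (1/4 each), interior atoms are unshared.
Net atoms = 8 × 1/8 + 2 × 1/2 + 4 × 1/4 + 3 = 1 + 1 + 1 + 3 = 6.

6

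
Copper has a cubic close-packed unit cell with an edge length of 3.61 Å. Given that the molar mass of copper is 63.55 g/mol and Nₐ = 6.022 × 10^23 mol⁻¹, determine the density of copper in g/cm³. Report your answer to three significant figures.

8.97 g/cm³

An FCC unit cell contains Z = 4 atoms.
Cell volume: a³ = (3.61 Å)³ = (3.610 × 10^-8 cm)³ = 4.705 × 10^-23 cm³.
ρ = Z·M/(N_A·a³) = 4 × 63.55 / (6.022 × 10²³ × 4.705 × 10^-23) = 8.972 g/cm³.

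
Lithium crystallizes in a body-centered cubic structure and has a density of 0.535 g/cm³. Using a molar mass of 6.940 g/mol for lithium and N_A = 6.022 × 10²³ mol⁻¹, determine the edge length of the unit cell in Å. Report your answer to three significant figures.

3.51 Å

With Z = 2 atoms per BCC cell, a³ = Z·M/(N_A·ρ) = 2 × 6.940 / (6.022 × 10²³ × 0.5350 g/cm³) = 4.308 × 10^-23 cm³.
a = (4.308 × 10^-23)^(1/3) = 3.506 × 10^-8 cm = 3.51 Å.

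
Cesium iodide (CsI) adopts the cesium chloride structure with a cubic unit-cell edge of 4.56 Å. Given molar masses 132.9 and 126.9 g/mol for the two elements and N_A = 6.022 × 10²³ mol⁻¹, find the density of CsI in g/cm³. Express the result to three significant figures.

4.55 g/cm³

The cesium chloride structure contains Z = 1 formula unit per cell; M(CsI) = 132.9 + 126.9 = 259.8 g/mol.
a³ = (4.560 × 10^-8 cm)³ = 9.482 × 10^-23 cm³.
ρ = 1 × 259.8 / (6.022 × 10²³ × 9.482 × 10^-23) = 4.550 g/cm³.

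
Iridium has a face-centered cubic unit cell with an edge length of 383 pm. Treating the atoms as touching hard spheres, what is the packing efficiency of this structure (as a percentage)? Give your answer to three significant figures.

In an FCC lattice atoms touch along the face diagonal, so √2·a = 4r, so r = 0.3536a = 135.4 pm.
Packing fraction = Z·(4/3)πr³ / a³ = 4 × (4/3)π × (135.4)³ / (383)³ = 0.7405 = 74.0%.

74.0%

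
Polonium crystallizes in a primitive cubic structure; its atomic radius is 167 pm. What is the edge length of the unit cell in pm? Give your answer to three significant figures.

334 pm

In a simple cubic lattice, atoms touch along the cell edge, so a = 2r.
a = 2r = 2 × 167 = 334 pm.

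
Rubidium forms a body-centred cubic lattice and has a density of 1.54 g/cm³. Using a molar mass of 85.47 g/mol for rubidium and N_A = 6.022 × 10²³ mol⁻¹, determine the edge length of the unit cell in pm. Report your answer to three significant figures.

With Z = 2 atoms per BCC cell, a³ = Z·M/(N_A·ρ) = 2 × 85.47 / (6.022 × 10²³ × 1.540 g/cm³) = 1.843 × 10^-22 cm³.
a = (1.843 × 10^-22)^(1/3) = 5.691 × 10^-8 cm = 569 pm.

569 pm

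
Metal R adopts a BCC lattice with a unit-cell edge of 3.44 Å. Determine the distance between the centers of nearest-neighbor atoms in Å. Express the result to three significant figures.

In a BCC structure, atoms touch along the body diagonal, so √3·a = 4r; the nearest-neighbor distance equals 2r = 0.8660·a.
d = 0.8660 × 3.44 = 2.98 Å.

2.98 Å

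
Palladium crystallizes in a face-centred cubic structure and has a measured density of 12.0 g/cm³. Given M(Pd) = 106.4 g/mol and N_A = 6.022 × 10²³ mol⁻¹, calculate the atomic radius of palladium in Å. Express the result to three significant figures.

For an FCC cell (Z = 4), a³ = Z·M/(N_A·ρ) = 4 × 106.4 / (6.022 × 10²³ × 12.00) = 5.890 × 10^-23 cm³, so a = 3.891 × 10^-8 cm = 3.891 Å.
Atoms touch along the face diagonal, so √2·a = 4r, so r = 0.3536 × a = 1.38 Å.

1.38 Å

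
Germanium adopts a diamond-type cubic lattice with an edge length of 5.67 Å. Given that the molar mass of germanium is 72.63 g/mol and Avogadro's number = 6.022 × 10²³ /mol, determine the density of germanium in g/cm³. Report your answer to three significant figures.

5.29 g/cm³

A diamond cubic unit cell contains Z = 8 atoms.
Cell volume: a³ = (5.67 Å)³ = (5.670 × 10^-8 cm)³ = 1.823 × 10^-22 cm³.
ρ = Z·M/(N_A·a³) = 8 × 72.63 / (6.022 × 10²³ × 1.823 × 10^-22) = 5.293 g/cm³.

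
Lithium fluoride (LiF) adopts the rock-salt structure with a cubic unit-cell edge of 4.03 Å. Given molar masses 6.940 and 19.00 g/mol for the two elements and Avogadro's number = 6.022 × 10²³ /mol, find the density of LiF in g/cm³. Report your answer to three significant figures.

The rock-salt structure contains Z = 4 formula units per cell; M(LiF) = 6.940 + 19.00 = 25.94 g/mol.
a³ = (4.030 × 10^-8 cm)³ = 6.545 × 10^-23 cm³.
ρ = 4 × 25.94 / (6.022 × 10²³ × 6.545 × 10^-23) = 2.633 g/cm³.

2.63 g/cm³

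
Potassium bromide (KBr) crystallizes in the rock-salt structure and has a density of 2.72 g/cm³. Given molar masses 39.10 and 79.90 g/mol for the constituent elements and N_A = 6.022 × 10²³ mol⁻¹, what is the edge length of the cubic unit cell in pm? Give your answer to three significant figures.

M(KBr) = 119.0 g/mol; Z = 4 formula units per cell.
a³ = Z·M/(N_A·ρ) = 4 × 119.0 / (6.022 × 10²³ × 2.72) = 2.906 × 10^-22 cm³, so a = 6.624 × 10^-8 cm = 662 pm.

662 pm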